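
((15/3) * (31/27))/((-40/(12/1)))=-31/18 = -1.72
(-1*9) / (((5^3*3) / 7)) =-21/125 = -0.17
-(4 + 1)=-5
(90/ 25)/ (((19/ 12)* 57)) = 72/1805 = 0.04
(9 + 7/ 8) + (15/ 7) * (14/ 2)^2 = 919/8 = 114.88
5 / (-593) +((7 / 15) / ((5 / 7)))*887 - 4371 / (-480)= 837701903/1423200 = 588.60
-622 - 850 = -1472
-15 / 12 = -5/4 = -1.25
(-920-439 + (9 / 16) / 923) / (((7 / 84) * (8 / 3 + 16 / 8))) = -3494.57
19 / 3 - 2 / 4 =35/6 = 5.83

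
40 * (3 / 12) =10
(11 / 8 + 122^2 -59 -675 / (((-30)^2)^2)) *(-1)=-17791649/1200 = -14826.37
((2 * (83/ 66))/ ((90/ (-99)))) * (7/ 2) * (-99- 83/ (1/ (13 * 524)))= 5475876.58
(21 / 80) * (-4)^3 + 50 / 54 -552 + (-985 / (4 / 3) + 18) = -1288.62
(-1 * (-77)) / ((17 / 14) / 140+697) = 150920/1366137 = 0.11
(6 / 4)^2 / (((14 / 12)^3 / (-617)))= -874.23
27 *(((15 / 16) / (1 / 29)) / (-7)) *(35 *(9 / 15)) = -35235/16 = -2202.19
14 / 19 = 0.74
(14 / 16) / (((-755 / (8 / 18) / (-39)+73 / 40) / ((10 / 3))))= 4550/70797 = 0.06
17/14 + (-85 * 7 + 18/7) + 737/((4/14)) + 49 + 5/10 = 28529/14 = 2037.79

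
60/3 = 20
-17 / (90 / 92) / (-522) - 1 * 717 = -8420774/11745 = -716.97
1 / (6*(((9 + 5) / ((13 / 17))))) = 13/1428 = 0.01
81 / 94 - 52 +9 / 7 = -32803/658 = -49.85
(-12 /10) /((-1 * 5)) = 0.24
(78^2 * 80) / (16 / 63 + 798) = 3066336/5029 = 609.73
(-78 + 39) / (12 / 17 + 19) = -663/335 = -1.98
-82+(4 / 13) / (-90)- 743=-482627/585 = -825.00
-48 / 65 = -0.74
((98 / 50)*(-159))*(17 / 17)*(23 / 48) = -59731/400 = -149.33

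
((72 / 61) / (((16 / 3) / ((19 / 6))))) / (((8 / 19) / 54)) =89.88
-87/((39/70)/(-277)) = 562310/13 = 43254.62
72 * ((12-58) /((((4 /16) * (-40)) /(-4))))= -6624/5 = -1324.80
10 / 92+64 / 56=403/322 = 1.25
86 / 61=1.41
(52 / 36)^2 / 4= 169/324 = 0.52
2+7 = 9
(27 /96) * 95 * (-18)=-7695/16 = -480.94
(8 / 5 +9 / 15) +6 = 41/5 = 8.20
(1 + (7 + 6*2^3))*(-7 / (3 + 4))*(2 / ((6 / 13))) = -728/3 = -242.67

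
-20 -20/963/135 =-20.00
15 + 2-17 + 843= 843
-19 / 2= -9.50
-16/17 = -0.94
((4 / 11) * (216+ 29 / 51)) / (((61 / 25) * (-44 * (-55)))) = 0.01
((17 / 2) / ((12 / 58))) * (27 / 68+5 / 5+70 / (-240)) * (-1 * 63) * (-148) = 3387461/8 = 423432.62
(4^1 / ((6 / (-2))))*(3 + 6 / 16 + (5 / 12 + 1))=-115/18 = -6.39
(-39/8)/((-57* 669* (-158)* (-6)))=13/96400224 = 0.00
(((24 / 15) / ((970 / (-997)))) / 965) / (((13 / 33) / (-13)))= 131604/2340125 = 0.06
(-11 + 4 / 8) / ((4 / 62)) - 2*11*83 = -7955/4 = -1988.75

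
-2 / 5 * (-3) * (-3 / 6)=-3/5 = -0.60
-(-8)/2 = 4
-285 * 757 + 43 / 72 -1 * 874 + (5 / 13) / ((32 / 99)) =-811014845/3744 = -216617.21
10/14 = 5/7 = 0.71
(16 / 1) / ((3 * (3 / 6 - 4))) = -32/21 = -1.52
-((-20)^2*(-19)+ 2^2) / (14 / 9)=34182/7 = 4883.14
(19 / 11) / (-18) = -19/198 = -0.10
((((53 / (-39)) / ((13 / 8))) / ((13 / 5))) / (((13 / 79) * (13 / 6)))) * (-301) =100822960/371293 = 271.55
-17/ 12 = -1.42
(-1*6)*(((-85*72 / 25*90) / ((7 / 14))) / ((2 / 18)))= 2379456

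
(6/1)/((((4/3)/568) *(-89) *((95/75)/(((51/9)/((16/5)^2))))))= -1357875/108224 = -12.55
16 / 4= 4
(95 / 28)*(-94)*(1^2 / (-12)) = 4465/168 = 26.58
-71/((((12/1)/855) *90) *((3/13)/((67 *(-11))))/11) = 142172459/72 = 1974617.49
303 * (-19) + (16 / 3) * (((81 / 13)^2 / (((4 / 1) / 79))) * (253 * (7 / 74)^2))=809921604/231361 = 3500.68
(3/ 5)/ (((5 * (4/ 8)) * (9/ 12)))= 8/25 = 0.32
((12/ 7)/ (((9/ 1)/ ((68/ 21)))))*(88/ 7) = 23936/3087 = 7.75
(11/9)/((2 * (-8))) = -11/144 = -0.08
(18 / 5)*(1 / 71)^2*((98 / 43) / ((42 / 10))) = 84/216763 = 0.00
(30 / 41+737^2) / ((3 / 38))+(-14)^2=846282550/123 = 6880345.93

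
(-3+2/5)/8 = -13/40 = -0.32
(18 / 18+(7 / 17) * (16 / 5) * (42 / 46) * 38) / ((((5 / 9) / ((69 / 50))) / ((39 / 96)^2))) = 416743353/21760000 = 19.15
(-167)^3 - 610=-4658073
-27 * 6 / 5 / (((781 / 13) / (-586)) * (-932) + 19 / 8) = -4936464/14919695 = -0.33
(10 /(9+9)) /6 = 5/54 = 0.09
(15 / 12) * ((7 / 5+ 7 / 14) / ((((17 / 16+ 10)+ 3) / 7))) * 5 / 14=19/45 = 0.42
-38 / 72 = -19/36 = -0.53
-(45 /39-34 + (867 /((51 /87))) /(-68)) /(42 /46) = 65297/1092 = 59.80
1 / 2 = 0.50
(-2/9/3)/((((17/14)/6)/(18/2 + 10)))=-1064/153 = -6.95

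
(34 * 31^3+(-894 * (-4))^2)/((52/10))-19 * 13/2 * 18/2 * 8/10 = 13265429/5 = 2653085.80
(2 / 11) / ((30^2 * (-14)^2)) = 1/970200 = 0.00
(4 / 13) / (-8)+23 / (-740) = -669/9620 = -0.07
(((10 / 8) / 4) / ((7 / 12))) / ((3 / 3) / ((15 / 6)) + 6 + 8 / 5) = 15/224 = 0.07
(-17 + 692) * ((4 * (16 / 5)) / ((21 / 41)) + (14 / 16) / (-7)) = 16784.20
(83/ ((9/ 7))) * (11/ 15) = 6391/135 = 47.34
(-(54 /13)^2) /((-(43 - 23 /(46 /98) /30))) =87480/209729 = 0.42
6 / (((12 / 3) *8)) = 3/16 = 0.19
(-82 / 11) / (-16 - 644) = 41/3630 = 0.01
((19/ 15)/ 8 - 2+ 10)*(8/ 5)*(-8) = -7832/75 = -104.43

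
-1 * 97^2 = -9409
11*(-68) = -748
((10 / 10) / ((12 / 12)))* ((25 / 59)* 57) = 1425/59 = 24.15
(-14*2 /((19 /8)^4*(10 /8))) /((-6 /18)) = 1376256/651605 = 2.11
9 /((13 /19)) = 171/13 = 13.15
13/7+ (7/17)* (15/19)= 2.18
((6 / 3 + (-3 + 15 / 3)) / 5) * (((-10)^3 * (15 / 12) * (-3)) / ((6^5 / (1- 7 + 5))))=-125/324 = -0.39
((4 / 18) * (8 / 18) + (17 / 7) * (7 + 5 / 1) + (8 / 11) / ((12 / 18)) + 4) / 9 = 214132/56133 = 3.81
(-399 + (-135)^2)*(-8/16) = -8913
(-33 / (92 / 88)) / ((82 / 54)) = -19602/943 = -20.79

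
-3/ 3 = -1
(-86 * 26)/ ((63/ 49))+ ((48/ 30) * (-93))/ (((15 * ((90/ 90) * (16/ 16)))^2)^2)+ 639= -92822123/84375 = -1100.11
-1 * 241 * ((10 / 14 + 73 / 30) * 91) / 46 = -2070913/1380 = -1500.66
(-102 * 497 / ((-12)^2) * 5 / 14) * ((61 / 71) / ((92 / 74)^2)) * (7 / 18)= -49687855/1828224 = -27.18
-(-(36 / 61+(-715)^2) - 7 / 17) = 530141364/1037 = 511226.00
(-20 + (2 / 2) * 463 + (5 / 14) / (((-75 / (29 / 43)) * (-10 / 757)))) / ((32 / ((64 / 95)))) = 40024853/4289250 = 9.33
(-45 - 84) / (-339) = 43/113 = 0.38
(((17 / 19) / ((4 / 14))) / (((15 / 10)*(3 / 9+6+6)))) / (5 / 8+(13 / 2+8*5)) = 952/265031 = 0.00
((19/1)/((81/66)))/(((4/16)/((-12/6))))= -3344/27 = -123.85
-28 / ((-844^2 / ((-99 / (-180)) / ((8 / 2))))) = 77/14246720 = 0.00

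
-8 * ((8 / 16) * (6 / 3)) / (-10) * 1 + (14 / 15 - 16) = -214/15 = -14.27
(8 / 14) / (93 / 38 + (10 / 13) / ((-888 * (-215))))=18862896/80787931 = 0.23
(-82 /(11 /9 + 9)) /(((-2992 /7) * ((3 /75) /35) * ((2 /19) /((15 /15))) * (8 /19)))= 815905125/2202112 = 370.51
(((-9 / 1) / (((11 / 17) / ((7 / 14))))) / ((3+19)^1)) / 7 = -153/3388 = -0.05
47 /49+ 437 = 21460/49 = 437.96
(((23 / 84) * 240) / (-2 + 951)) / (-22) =-230/73073 = 0.00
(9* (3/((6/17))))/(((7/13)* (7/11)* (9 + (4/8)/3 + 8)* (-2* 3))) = -21879/10094 = -2.17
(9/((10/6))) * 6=162/5 = 32.40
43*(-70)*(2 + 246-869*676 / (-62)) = -907244100/31 = -29265938.71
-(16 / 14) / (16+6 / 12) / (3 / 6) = -32/231 = -0.14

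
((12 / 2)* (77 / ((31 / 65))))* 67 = 2012010/31 = 64903.55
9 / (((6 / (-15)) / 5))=-225/2 = -112.50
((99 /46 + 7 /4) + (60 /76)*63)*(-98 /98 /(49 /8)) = -187522/21413 = -8.76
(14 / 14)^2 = 1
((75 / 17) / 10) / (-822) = -5/9316 = 0.00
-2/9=-0.22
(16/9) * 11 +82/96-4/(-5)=15271/720 = 21.21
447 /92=4.86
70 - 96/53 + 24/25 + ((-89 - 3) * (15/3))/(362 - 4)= 16095588/237175 = 67.86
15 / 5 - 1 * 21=-18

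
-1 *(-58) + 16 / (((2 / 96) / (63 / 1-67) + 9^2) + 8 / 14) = 6379754/109625 = 58.20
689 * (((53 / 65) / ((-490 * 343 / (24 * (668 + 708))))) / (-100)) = 11595552/10504375 = 1.10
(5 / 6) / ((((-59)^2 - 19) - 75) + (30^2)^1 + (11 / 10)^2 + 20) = 250/1292463 = 0.00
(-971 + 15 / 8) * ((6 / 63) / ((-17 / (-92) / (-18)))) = 1069914/119 = 8990.87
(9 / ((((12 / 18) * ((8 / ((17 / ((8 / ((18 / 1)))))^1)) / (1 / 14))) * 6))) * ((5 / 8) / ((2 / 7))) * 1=6885/4096 = 1.68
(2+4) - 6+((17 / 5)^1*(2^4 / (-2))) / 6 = -68/15 = -4.53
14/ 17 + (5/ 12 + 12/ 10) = 2489/1020 = 2.44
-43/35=-1.23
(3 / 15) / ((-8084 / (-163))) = 163/40420 = 0.00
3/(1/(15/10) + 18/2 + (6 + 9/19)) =171/920 = 0.19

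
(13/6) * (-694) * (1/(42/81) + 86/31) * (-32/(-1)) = -147311216/651 = -226284.51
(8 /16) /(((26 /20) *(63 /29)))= 145/819 = 0.18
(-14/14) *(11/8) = -1.38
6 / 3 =2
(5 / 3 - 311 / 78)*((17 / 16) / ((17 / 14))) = -2.03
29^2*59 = 49619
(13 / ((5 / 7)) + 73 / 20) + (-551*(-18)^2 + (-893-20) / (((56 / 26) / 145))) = -239966.61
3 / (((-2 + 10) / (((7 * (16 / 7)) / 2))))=3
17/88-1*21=-1831/88 = -20.81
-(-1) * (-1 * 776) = -776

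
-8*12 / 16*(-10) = 60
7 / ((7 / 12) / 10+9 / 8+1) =420/131 = 3.21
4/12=1/3 = 0.33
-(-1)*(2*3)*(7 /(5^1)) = 42/5 = 8.40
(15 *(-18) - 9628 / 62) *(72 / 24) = -39552/31 = -1275.87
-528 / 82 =-264/41 = -6.44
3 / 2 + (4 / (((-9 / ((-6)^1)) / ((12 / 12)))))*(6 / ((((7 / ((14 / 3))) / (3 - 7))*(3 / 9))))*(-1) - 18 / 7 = 1777/14 = 126.93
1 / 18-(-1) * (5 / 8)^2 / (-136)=4127/78336 = 0.05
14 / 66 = 0.21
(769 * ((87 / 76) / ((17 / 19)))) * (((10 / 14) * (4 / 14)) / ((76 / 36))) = 95.11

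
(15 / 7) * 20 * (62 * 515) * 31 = 296949000/7 = 42421285.71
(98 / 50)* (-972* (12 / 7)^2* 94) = -13156992/25 = -526279.68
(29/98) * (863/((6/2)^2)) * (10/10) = 25027/882 = 28.38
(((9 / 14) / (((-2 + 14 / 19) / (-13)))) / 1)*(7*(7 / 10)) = 5187/160 = 32.42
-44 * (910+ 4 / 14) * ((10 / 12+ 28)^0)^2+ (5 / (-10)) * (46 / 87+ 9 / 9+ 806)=-49275817/1218 = -40456.34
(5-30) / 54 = -25/54 = -0.46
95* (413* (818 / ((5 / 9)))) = 57769614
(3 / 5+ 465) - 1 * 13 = 2263/5 = 452.60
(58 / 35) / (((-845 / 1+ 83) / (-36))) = 348/4445 = 0.08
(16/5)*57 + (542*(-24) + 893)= -11932.60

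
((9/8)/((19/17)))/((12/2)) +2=659/304 = 2.17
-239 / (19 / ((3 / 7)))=-717/133 = -5.39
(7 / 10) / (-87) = -0.01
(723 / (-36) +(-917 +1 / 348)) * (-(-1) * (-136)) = 11087536/87 = 127442.94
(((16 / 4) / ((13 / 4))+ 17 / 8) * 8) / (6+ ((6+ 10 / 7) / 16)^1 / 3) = 29316/6721 = 4.36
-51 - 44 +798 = 703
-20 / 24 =-5/6 = -0.83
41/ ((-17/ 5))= -205/17 = -12.06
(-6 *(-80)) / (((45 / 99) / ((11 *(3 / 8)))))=4356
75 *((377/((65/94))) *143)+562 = 5847832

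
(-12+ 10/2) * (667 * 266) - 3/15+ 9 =-6209726/5 = -1241945.20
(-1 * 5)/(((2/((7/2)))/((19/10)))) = -133/8 = -16.62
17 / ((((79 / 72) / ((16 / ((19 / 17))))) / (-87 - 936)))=-226905.63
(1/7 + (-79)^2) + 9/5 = 6242.94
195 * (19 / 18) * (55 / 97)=67925/582 = 116.71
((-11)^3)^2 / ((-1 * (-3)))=590520.33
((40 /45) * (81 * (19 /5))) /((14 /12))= 8208/35 = 234.51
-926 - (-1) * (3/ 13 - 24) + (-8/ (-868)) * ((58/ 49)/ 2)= -949.76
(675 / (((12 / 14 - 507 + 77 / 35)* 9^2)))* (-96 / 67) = 14000/590873 = 0.02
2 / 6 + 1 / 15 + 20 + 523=2717/5 = 543.40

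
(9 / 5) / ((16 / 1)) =0.11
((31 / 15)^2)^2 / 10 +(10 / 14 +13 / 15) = 3.41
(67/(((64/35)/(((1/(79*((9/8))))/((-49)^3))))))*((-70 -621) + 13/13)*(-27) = -0.07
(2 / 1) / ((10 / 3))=0.60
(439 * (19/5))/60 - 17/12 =1979/75 = 26.39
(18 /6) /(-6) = -1/2 = -0.50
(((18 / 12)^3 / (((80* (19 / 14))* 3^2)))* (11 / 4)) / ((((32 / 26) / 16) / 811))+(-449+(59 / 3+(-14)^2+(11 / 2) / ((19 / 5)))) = -9612101/72960 = -131.74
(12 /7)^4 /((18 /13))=14976/2401 = 6.24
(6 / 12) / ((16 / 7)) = 0.22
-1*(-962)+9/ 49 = 47147/49 = 962.18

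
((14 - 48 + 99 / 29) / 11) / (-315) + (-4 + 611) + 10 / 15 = 61062272/100485 = 607.68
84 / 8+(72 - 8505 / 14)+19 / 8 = -4181/8 = -522.62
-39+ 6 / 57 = -739/19 = -38.89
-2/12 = -0.17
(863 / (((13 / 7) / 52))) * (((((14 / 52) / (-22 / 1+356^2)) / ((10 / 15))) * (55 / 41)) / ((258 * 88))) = 4315/948296544 = 0.00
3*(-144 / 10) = -43.20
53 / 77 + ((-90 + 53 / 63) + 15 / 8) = -480085/5544 = -86.60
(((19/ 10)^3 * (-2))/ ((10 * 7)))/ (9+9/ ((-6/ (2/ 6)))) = -6859/297500 = -0.02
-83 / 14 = -5.93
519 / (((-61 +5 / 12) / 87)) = -541836/727 = -745.30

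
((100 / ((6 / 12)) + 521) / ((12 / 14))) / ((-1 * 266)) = -3.16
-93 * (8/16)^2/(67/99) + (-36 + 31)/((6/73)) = -76531/804 = -95.19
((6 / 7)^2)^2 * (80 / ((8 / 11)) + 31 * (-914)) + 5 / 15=-2239439/147 = -15234.28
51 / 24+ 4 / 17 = 2.36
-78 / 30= -13/5 = -2.60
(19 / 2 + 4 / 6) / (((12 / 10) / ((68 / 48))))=5185/432 = 12.00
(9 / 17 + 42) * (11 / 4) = 7953/68 = 116.96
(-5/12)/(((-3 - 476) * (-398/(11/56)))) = -55/128111424 = 0.00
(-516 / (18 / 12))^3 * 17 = -692028928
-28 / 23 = -1.22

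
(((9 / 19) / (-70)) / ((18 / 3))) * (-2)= 3/1330 = 0.00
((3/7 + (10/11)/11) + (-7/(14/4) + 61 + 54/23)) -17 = 873899/19481 = 44.86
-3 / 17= -0.18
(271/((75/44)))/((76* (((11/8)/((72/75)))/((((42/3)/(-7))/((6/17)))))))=-294848/35625 = -8.28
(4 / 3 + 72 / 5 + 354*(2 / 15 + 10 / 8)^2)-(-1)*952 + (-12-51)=949291/600 = 1582.15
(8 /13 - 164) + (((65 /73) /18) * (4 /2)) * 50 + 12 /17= -22902214/145197 = -157.73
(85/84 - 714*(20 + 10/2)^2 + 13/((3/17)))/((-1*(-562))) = -12492909/15736 = -793.91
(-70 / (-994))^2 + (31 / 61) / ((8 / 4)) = 159321/615002 = 0.26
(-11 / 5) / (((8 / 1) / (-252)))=693/10 = 69.30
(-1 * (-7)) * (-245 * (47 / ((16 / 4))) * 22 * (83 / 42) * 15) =-52565975/4 = -13141493.75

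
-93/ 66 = -31/22 = -1.41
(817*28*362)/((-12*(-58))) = 1035139/87 = 11898.15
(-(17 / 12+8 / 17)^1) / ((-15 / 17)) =77/36 = 2.14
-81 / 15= -5.40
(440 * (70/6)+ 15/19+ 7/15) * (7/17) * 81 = 276574662/1615 = 171253.66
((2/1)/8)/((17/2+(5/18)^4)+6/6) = 26244/997897 = 0.03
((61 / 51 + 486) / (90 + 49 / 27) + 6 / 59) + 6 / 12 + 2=39325415/4972874 = 7.91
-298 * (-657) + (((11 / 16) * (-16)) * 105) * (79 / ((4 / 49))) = -3687861/4 = -921965.25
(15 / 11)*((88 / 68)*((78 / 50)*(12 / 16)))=351/170 = 2.06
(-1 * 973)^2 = 946729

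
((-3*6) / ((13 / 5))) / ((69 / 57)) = -1710/299 = -5.72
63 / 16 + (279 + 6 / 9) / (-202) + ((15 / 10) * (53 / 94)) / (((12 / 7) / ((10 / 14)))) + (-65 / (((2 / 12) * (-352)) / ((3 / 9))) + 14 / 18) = 30471761/7519248 = 4.05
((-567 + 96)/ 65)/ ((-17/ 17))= 471/65 = 7.25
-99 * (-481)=47619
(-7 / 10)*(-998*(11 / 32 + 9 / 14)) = 110279/160 = 689.24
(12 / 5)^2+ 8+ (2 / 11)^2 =41724/3025 = 13.79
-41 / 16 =-2.56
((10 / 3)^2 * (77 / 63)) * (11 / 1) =12100/81 = 149.38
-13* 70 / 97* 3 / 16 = -1365/776 = -1.76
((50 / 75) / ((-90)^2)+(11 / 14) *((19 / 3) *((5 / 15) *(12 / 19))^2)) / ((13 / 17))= 6061061/21007350 = 0.29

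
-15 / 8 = -1.88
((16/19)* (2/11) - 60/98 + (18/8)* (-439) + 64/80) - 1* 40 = -210433939/204820 = -1027.41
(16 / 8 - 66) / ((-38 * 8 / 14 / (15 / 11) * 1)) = 840/209 = 4.02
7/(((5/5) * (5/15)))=21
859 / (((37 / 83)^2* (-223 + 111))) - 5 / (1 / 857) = -662928131/153328 = -4323.59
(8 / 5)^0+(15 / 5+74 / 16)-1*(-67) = 605/8 = 75.62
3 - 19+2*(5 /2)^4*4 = 593/2 = 296.50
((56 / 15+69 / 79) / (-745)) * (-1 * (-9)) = -16377/294275 = -0.06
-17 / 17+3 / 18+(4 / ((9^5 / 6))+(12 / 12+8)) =321505/39366 = 8.17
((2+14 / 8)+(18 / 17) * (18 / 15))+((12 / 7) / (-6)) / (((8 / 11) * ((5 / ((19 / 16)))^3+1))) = 281519683/56131110 = 5.02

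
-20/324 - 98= -7943/81 = -98.06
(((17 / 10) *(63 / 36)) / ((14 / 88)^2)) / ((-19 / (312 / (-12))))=106964/665 = 160.85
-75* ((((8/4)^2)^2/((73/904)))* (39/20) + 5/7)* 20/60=-9677.04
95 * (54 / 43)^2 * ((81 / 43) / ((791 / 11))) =3.92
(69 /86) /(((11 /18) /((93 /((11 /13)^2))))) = 9760257/57233 = 170.54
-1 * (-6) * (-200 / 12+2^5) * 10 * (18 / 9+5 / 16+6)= 15295/2 = 7647.50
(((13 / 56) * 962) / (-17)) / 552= -6253/262752 = -0.02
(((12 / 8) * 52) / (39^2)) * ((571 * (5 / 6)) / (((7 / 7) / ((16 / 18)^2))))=182720/9477 = 19.28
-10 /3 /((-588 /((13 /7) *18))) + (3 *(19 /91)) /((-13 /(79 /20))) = -947/1159340 = 0.00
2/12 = 1/6 = 0.17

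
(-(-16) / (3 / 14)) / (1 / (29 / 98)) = 464/21 = 22.10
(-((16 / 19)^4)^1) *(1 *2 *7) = -917504/130321 = -7.04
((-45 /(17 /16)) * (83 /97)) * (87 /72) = -72210/1649 = -43.79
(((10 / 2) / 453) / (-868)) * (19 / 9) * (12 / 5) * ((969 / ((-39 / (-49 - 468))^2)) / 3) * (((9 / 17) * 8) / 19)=-40627928/49838607 = -0.82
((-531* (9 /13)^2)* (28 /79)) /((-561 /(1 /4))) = 100359/2496637 = 0.04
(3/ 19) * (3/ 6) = 3/38 = 0.08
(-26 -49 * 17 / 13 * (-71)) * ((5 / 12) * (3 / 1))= 294025/52 = 5654.33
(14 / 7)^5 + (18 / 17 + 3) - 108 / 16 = 1993/68 = 29.31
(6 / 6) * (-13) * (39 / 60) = -169/20 = -8.45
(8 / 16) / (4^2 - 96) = -1/160 = -0.01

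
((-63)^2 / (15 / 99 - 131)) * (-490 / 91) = 4584195/28067 = 163.33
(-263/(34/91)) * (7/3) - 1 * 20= -169571/102 = -1662.46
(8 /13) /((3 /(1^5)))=8/39 = 0.21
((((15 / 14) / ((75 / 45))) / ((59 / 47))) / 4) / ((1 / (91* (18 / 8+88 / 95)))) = 6637293/179360 = 37.01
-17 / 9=-1.89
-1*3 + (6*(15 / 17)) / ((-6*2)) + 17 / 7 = -241/238 = -1.01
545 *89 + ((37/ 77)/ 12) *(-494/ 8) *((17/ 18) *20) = 805958345/16632 = 48458.29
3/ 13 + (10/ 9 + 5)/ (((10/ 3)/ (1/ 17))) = 449/1326 = 0.34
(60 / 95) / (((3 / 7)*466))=14/4427 = 0.00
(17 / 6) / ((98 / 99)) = 561/196 = 2.86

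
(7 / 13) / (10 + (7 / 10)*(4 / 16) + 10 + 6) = 280/13611 = 0.02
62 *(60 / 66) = 620/11 = 56.36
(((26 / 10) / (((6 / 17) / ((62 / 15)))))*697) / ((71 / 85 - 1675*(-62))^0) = 21222.88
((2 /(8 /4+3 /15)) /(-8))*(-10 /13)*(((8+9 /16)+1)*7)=5.85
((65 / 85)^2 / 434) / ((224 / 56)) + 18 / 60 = 753401/2508520 = 0.30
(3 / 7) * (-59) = -177/7 = -25.29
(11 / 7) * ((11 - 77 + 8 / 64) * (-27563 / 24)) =159782711/1344 = 118885.95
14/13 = 1.08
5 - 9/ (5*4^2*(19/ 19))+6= 871/80 = 10.89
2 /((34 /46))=46/17 = 2.71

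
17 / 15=1.13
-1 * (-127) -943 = -816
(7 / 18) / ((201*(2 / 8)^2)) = 56/1809 = 0.03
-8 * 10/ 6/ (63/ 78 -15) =1040/1107 = 0.94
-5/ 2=-2.50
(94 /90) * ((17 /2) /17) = 47/90 = 0.52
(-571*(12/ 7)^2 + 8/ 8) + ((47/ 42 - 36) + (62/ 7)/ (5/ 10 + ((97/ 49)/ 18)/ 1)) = -134240681/79086 = -1697.40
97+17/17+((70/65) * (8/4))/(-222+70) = 48405/494 = 97.99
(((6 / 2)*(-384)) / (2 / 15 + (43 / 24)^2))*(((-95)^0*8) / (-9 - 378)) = 2949120/414047 = 7.12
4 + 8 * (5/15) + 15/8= 205/24 = 8.54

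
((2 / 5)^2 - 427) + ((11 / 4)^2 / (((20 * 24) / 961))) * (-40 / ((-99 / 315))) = 7200793/4800 = 1500.17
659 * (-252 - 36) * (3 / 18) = -31632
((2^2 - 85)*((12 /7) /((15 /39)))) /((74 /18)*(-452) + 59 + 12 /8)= 227448/1132565 = 0.20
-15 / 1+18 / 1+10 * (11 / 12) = 73/6 = 12.17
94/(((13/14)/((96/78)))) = 21056/169 = 124.59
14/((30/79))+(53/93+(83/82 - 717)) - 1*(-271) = -15539929/38130 = -407.55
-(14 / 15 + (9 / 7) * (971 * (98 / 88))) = -918211/660 = -1391.23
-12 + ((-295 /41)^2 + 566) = 1018299/1681 = 605.77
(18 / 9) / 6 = 1/3 = 0.33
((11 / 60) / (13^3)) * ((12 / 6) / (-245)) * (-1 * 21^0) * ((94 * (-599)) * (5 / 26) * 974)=-150815621/20992335 = -7.18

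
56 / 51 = 1.10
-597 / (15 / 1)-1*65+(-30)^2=3976/5 = 795.20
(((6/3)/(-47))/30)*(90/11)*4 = -24/517 = -0.05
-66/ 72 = -11/12 = -0.92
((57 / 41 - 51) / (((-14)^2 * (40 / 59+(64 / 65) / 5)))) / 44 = -2166775/329540288 = -0.01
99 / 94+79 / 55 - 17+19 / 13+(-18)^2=20899023/67210 = 310.95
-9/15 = -3/5 = -0.60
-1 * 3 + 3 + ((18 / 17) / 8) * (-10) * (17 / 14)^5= -3758445/1075648 = -3.49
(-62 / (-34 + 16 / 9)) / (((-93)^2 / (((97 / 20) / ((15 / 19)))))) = 1843/1348500 = 0.00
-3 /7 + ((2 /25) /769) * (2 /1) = -0.43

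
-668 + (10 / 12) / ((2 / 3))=-2667/4 = -666.75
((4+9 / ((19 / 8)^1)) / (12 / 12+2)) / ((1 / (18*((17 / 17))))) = 888/19 = 46.74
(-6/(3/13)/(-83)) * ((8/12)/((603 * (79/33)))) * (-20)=-11440/3953871 = 0.00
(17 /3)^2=289/9 = 32.11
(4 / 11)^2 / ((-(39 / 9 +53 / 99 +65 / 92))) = -13248/558569 = -0.02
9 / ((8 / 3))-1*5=-13/8 = -1.62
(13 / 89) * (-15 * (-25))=4875/89 = 54.78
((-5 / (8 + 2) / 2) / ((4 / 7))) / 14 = -1/32 = -0.03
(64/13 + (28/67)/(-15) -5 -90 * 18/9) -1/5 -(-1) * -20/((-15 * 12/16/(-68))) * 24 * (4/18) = -97012978/117585 = -825.05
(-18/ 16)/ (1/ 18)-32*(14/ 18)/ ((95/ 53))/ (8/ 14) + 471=1458461/3420 = 426.45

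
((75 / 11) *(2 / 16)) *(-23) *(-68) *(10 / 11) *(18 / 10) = 263925/121 = 2181.20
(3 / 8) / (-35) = -3/280 = -0.01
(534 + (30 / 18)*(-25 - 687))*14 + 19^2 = -26329/3 = -8776.33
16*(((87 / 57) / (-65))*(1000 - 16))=-456576/1235 = -369.70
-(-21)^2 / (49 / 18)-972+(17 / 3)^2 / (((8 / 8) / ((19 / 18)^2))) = -3202415/2916 = -1098.22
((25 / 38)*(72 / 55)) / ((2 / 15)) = 1350/209 = 6.46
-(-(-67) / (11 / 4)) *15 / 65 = -804/143 = -5.62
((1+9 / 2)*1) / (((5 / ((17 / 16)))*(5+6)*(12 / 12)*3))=17/480 = 0.04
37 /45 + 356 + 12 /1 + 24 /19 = 316423/855 = 370.09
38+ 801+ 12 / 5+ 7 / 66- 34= 266477/330 = 807.51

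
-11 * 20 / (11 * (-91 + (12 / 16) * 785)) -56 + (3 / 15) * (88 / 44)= -553898/9955 = -55.64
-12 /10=-6/5 = -1.20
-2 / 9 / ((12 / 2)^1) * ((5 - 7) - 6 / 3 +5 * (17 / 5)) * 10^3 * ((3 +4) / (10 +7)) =-91000/459 = -198.26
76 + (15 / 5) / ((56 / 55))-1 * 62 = 949/56 = 16.95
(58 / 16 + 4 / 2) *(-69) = -388.12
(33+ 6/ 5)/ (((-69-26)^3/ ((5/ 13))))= -9/586625 = 0.00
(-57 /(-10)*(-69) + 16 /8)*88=-172172/5 = -34434.40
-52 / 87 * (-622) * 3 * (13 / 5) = 2899.81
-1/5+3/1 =14/5 = 2.80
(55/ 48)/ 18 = 55/864 = 0.06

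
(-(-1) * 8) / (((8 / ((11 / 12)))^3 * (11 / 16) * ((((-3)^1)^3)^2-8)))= 121/4983552 = 0.00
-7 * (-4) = 28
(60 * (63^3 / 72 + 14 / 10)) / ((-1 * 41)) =-416913/82 = -5084.30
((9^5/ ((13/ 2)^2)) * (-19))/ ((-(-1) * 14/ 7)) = -2243862/169 = -13277.29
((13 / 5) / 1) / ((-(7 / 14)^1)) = -5.20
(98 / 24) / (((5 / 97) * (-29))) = -4753/1740 = -2.73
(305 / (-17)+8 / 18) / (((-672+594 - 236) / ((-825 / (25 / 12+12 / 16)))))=-736175/45373 = -16.22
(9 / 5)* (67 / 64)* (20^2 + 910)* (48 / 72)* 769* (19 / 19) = 20248539/16 = 1265533.69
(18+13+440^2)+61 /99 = 19169530/99 = 193631.62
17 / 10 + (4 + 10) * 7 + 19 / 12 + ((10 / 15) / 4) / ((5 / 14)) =407/4 = 101.75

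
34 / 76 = 0.45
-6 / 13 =-0.46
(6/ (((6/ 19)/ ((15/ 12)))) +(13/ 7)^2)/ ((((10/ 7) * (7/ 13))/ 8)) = 69303/245 = 282.87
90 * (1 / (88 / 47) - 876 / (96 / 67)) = -1209465/22 = -54975.68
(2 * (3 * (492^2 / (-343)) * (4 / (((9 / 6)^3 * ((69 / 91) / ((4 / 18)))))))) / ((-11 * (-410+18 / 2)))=-44754944/134222319 = -0.33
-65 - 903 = -968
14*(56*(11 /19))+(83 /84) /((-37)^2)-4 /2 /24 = 247886251/546231 = 453.81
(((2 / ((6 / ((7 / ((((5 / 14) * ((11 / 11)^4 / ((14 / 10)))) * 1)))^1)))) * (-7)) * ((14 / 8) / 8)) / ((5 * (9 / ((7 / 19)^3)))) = -5764801/370386000 = -0.02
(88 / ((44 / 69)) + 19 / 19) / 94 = 139/94 = 1.48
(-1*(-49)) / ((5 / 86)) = 4214/5 = 842.80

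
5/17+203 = 3456/17 = 203.29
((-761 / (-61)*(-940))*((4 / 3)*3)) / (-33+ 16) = 2861360/1037 = 2759.27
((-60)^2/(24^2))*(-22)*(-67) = 18425/2 = 9212.50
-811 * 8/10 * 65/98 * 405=-8539830/49 = -174282.24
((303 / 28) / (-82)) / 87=-101/66584 = 0.00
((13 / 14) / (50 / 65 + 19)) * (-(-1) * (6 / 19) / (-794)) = -507/27139714 = 0.00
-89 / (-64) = 89/64 = 1.39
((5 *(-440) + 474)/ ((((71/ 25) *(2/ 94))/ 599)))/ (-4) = 607400975/142 = 4277471.65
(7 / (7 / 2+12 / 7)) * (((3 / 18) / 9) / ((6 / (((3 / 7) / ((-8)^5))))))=-7/129171456 = 0.00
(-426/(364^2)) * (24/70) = -639/579670 = 0.00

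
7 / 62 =0.11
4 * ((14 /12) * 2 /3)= 28/9 = 3.11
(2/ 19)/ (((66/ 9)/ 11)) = 3/19 = 0.16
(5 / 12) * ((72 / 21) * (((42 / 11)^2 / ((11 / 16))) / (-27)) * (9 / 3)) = -4480/1331 = -3.37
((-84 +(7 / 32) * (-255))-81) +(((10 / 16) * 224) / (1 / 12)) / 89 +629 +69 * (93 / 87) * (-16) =-62195309/82592 = -753.04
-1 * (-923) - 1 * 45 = 878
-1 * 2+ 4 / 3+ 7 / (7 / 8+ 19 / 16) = 30/11 = 2.73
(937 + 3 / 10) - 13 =9243/10 = 924.30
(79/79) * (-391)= -391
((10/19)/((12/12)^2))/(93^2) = 10/164331 = 0.00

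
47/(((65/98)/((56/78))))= 128968/2535 = 50.87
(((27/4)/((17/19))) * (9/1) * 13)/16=60021/1088 = 55.17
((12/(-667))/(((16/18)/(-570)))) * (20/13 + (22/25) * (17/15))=6341706/216775 = 29.25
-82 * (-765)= 62730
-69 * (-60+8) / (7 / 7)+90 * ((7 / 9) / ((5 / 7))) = 3686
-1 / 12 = -0.08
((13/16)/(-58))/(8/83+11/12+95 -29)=-3237/15484840 = 0.00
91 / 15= 6.07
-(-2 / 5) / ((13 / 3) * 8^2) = 3/2080 = 0.00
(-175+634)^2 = 210681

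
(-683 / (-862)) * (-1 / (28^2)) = -683/675808 = 0.00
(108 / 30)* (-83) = -1494/5 = -298.80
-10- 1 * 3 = -13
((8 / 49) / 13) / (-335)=-8/213395 = 0.00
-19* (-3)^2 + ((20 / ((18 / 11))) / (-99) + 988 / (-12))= -20530/81 = -253.46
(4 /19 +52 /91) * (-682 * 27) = -1915056/133 = -14398.92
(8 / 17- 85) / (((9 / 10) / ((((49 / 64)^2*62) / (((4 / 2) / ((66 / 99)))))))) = -178262245/156672 = -1137.81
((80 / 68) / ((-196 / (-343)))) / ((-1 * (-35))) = 1/17 = 0.06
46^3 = 97336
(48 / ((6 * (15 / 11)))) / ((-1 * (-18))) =44/135 = 0.33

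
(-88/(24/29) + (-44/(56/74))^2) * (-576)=-92412672/49 = -1885972.90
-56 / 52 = -14/13 = -1.08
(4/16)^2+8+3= 177/16 = 11.06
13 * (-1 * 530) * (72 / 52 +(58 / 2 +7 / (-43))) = -8953820/43 = -208228.37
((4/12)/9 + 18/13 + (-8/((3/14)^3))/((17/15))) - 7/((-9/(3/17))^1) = -4271338/5967 = -715.83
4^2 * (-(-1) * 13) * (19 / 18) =1976/9 = 219.56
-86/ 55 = -1.56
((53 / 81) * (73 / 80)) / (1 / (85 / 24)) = 65773/31104 = 2.11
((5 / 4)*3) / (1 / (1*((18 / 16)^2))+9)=1215/3172 = 0.38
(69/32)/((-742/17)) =-1173/23744 = -0.05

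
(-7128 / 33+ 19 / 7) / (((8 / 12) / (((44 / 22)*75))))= -335925/7 = -47989.29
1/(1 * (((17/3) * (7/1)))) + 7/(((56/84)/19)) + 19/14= 3415/17 = 200.88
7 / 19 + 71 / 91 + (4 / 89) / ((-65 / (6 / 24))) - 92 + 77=-10657438/769405 = -13.85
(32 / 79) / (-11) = -32/869 = -0.04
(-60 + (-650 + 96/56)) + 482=-226.29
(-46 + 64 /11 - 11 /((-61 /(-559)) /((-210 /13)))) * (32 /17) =34101376/11407 = 2989.51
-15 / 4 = -3.75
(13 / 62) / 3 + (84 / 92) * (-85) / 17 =-19231/4278 = -4.50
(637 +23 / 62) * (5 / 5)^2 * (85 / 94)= 3358945/5828 = 576.35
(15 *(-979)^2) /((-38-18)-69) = -2875323/25 = -115012.92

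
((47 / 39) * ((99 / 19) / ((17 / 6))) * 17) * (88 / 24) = 34122/247 = 138.15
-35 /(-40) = 0.88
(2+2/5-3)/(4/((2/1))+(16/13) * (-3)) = 39/110 = 0.35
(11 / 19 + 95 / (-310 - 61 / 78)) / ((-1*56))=-125861/25792424 = 0.00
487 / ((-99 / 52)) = -255.80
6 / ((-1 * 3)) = -2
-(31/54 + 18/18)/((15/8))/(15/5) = -68/243 = -0.28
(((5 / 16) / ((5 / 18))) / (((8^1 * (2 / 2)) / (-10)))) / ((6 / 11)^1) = -165/64 = -2.58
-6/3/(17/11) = -22/17 = -1.29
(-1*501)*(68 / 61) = -34068/61 = -558.49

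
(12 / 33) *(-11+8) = -12/11 = -1.09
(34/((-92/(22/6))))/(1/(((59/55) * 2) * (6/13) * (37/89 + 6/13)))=-407218/345943 = -1.18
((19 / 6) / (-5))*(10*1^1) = -19/3 = -6.33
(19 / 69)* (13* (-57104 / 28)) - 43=-3546941/483 = -7343.56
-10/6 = -5/3 = -1.67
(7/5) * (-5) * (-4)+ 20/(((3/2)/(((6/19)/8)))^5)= 554646181/19808792 = 28.00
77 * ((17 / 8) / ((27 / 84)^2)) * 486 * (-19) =-14624148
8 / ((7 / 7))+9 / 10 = 89/10 = 8.90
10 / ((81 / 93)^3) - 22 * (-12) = 5494222/19683 = 279.14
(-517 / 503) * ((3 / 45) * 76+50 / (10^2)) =-86339/15090 = -5.72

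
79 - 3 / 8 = 629/8 = 78.62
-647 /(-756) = 647/756 = 0.86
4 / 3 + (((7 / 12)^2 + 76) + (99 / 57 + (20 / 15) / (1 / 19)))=104.74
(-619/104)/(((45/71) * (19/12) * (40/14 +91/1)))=-307643/4868370 = -0.06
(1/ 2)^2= 1/4 = 0.25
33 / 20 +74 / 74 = 53/20 = 2.65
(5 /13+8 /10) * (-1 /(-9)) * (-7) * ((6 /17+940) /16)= -4308227/79560 = -54.15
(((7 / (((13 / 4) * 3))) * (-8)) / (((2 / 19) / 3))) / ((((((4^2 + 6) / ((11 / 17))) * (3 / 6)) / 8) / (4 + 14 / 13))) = -391.08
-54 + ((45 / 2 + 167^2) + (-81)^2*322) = 2140499.50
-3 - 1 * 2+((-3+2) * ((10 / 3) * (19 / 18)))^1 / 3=-500/81 = -6.17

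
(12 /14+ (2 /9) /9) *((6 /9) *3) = 1000/567 = 1.76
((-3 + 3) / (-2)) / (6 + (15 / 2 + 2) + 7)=0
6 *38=228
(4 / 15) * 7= 28/15 = 1.87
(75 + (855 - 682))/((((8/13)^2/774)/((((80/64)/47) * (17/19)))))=172336905/14288 = 12061.65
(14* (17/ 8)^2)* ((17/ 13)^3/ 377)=9938999/26504608 = 0.37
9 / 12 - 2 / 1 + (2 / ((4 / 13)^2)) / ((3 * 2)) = 109/48 = 2.27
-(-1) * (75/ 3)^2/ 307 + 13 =4616/307 = 15.04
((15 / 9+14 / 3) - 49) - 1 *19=-185/3 = -61.67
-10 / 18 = -5/9 = -0.56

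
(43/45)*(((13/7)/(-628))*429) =-79937/65940 = -1.21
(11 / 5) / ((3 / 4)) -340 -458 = -795.07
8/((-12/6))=-4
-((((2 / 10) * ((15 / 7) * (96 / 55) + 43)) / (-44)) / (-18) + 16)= -4882319/304920 = -16.01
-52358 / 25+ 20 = -51858/25 = -2074.32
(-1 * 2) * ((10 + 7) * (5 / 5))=-34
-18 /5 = -3.60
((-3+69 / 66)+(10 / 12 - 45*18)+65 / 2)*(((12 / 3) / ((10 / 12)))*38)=-7811128/55 = -142020.51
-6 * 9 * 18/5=-972/5 = -194.40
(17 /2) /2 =17/4 = 4.25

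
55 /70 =0.79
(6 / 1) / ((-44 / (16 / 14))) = -12/77 = -0.16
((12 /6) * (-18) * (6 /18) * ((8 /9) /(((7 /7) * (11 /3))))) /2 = -16/11 = -1.45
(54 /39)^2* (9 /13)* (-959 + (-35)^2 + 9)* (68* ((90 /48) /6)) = 7756.20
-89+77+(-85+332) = 235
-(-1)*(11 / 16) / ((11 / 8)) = 1/2 = 0.50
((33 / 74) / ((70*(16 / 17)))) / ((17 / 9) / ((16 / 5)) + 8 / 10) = 459/94276 = 0.00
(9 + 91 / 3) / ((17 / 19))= 2242/51 = 43.96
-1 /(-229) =1/229 = 0.00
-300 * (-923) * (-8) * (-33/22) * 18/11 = 59810400/11 = 5437309.09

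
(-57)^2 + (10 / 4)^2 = 3255.25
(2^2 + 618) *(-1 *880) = -547360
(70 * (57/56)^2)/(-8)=-9.07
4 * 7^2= 196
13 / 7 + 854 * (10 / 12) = 14984/21 = 713.52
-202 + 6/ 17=-201.65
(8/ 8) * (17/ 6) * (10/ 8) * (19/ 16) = 1615/384 = 4.21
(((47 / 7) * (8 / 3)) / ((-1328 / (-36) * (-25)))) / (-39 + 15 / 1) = 47/58100 = 0.00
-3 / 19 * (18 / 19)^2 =-0.14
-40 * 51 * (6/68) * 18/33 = -1080/11 = -98.18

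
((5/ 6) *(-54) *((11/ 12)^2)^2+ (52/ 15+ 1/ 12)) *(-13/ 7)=603811/11520 = 52.41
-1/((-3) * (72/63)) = 0.29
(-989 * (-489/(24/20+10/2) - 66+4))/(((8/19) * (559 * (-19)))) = -100441/3224 = -31.15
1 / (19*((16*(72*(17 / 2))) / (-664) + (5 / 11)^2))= -10043/2774551 = 0.00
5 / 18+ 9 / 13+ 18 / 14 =3695/1638 = 2.26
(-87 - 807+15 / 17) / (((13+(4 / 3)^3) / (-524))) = 214809084/7055 = 30447.78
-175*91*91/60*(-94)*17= 231578165/6 = 38596360.83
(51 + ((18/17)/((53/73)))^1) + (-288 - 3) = -214926/901 = -238.54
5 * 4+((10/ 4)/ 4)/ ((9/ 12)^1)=20.83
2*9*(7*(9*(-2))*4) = -9072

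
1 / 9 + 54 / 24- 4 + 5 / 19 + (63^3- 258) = 170854735/684 = 249787.62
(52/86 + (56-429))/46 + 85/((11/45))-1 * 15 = 7063337/21758 = 324.63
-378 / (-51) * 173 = 21798/17 = 1282.24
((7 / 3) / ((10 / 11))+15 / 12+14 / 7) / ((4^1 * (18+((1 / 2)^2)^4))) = 5584/69135 = 0.08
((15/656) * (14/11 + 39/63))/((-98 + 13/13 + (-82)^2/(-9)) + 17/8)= -19665/382773622 = 0.00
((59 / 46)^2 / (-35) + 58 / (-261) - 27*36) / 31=-648056329/20662740 = -31.36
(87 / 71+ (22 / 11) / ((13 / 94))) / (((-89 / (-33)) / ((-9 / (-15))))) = 1433421/410735 = 3.49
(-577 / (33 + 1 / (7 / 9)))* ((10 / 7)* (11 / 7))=-6347/168 = -37.78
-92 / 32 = -23/8 = -2.88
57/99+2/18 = 0.69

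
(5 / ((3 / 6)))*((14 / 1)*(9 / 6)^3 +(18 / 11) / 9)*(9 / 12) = 31305/88 = 355.74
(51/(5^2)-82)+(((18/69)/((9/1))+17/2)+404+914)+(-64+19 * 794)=56126563/3450 = 16268.57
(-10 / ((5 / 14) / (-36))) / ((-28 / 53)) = -1908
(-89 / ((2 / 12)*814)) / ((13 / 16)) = -4272/5291 = -0.81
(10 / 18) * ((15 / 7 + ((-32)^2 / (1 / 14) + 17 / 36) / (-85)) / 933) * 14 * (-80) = 142675640/1284741 = 111.05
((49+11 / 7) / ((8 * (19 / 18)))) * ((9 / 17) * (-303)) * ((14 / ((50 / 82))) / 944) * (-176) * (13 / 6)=143895609/16150 = 8909.94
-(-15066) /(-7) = -15066/7 = -2152.29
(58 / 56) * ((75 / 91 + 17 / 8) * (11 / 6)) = 684893/122304 = 5.60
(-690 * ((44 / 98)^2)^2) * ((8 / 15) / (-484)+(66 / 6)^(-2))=-0.20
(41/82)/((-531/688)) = -344/531 = -0.65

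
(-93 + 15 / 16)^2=8475.50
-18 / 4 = -9/2 = -4.50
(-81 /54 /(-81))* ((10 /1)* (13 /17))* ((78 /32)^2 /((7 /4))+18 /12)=2795/4032 = 0.69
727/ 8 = 90.88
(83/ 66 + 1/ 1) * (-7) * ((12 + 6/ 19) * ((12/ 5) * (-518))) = 252848232/1045 = 241960.03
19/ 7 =2.71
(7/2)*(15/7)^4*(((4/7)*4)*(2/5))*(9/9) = 162000/2401 = 67.47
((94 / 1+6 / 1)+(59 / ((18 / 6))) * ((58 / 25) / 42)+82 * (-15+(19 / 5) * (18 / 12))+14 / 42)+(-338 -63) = -1672934/1575 = -1062.18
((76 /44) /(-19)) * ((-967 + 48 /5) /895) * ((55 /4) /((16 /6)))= 14361/28640 = 0.50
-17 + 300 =283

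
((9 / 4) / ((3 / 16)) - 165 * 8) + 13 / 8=-10451/8 = -1306.38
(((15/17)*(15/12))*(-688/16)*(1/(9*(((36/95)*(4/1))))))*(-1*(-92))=-2348875/7344 = -319.84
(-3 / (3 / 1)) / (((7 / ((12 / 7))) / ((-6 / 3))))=24/49 = 0.49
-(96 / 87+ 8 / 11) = -584/319 = -1.83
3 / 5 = 0.60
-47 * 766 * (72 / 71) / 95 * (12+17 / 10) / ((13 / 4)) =-710247456/438425 = -1620.00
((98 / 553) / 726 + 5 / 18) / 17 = 0.02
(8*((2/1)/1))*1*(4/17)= 64/17 = 3.76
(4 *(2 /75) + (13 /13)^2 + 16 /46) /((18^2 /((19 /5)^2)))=905749/13972500 = 0.06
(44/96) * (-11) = -121/24 = -5.04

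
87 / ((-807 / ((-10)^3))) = 29000/269 = 107.81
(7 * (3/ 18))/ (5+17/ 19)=19/96 = 0.20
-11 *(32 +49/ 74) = -26587/74 = -359.28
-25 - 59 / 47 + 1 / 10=-12293/470 = -26.16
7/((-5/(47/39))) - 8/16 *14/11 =-4984/2145 = -2.32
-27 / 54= -1/2 = -0.50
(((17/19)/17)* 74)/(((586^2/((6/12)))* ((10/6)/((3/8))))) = 333/260980960 = 0.00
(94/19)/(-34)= -47/323 = -0.15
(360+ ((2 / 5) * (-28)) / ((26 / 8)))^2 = 127130.65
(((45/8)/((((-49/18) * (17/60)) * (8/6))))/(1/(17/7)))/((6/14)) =-6075/196 = -30.99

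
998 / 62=499/31 = 16.10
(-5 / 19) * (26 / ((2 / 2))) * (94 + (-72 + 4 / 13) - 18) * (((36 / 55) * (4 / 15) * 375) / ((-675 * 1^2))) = 1792/627 = 2.86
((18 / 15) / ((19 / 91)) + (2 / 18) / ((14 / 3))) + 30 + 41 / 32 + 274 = 19857587/63840 = 311.05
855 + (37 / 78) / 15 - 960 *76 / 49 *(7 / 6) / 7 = 34791763/57330 = 606.87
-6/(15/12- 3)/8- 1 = -4/7 = -0.57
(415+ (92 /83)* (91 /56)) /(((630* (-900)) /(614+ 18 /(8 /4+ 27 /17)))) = -10885736/23922675 = -0.46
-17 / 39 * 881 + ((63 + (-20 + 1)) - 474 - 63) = -34204/39 = -877.03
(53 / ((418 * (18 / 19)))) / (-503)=-53/199188 = 0.00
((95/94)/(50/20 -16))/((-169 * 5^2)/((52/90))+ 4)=190/18548973 = 0.00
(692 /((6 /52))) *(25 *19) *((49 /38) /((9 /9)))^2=269992450/57 = 4736709.65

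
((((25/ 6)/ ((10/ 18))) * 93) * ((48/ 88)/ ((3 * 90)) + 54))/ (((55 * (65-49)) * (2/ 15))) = 321.02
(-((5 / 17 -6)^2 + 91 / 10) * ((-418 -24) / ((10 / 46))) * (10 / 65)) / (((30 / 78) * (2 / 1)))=35996311/2125 = 16939.44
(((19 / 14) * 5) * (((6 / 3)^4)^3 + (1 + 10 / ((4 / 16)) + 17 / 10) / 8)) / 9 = 2078011/672 = 3092.28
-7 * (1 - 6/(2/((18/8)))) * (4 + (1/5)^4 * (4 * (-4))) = 99981/625 = 159.97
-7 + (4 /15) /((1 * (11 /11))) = -101/15 = -6.73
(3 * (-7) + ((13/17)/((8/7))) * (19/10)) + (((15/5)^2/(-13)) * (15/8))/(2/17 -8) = -19.56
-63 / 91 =-9/13 = -0.69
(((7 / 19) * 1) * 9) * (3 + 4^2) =63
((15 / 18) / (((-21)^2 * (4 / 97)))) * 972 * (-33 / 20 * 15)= -432135/392 = -1102.39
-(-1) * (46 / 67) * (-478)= -21988/67 = -328.18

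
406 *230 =93380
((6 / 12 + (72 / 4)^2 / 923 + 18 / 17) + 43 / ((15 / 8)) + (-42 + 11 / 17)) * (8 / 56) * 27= -69944733/1098370 = -63.68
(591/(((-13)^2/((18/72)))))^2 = 349281/456976 = 0.76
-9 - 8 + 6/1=-11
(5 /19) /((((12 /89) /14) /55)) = 171325/114 = 1502.85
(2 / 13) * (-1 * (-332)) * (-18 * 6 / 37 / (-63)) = 7968/3367 = 2.37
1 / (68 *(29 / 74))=37/986 = 0.04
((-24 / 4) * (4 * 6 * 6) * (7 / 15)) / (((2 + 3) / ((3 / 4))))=-1512/25 = -60.48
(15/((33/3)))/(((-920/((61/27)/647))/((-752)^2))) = -4311968/1473219 = -2.93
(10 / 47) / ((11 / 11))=10/47 = 0.21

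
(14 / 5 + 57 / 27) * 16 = 3536/45 = 78.58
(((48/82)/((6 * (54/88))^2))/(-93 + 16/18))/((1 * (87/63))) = -27104/79840161 = 0.00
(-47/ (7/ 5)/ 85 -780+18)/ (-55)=18145/1309 = 13.86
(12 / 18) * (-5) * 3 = -10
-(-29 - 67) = 96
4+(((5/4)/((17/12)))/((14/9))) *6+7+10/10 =1833/119 = 15.40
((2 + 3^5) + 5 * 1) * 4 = 1000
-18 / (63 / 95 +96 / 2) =-570/1541 = -0.37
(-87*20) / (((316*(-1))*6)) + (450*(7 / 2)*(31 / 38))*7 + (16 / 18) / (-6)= 8994.85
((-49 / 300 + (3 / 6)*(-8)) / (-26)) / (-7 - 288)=-1249/2301000 = 0.00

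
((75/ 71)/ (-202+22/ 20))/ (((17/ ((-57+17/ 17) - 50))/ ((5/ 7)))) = 397500/16974041 = 0.02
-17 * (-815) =13855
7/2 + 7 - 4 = 13/2 = 6.50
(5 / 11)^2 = 25/121 = 0.21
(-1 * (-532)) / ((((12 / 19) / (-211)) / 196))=-104506612/3 = -34835537.33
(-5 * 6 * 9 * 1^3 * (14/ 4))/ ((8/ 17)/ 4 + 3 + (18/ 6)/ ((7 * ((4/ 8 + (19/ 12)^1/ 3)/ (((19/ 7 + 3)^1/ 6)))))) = -29125845/108329 = -268.86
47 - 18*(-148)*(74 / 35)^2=14645639/1225 = 11955.62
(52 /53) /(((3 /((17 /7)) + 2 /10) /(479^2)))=156840.28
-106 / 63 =-1.68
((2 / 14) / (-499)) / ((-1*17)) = 1/59381 = 0.00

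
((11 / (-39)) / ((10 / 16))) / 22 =-4/195 = -0.02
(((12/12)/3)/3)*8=8/9 = 0.89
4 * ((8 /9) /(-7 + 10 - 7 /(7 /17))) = -16/63 = -0.25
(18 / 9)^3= 8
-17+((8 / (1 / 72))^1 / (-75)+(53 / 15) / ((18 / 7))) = -31463/1350 = -23.31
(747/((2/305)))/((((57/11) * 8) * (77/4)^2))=75945/10241 = 7.42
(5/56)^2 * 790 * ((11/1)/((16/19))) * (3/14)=6191625/351232 = 17.63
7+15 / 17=134/17 = 7.88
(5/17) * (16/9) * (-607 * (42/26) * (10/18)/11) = -1699600/65637 = -25.89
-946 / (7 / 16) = -15136/7 = -2162.29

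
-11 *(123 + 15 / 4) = -5577/4 = -1394.25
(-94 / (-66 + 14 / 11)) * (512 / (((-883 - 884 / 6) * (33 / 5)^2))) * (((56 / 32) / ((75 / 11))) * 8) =-0.03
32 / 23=1.39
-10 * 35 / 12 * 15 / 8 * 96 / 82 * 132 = -346500/41 = -8451.22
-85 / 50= -17/10 = -1.70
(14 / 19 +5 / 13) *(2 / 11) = 554/2717 = 0.20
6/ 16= 3/8 = 0.38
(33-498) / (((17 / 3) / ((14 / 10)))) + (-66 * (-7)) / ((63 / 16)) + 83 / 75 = 1512/425 = 3.56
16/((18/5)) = 4.44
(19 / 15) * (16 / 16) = 19/15 = 1.27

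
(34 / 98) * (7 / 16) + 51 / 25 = 6137/2800 = 2.19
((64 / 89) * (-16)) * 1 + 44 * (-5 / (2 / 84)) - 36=-826588/89 = -9287.51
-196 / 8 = -49/2 = -24.50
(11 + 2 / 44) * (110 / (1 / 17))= 20655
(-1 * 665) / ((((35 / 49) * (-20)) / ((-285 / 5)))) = -53067/20 = -2653.35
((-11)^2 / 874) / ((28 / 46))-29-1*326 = -188739/532 = -354.77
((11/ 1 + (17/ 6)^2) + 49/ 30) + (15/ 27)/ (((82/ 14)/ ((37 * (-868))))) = -2480969/820 = -3025.57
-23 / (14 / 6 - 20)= 69/53 = 1.30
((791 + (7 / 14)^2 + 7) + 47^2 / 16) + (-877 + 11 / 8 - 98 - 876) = -14613/16 = -913.31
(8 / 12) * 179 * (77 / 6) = 1531.44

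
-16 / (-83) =16/83 = 0.19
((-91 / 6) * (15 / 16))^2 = 207025/1024 = 202.17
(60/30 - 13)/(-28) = 11/28 = 0.39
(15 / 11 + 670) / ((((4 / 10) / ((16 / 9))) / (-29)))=-8566600/99 = -86531.31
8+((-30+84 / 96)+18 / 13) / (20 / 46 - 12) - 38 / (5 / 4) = -2766593/138320 = -20.00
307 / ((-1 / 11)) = -3377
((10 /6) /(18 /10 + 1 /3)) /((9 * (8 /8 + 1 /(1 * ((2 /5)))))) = 25/1008 = 0.02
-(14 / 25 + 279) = -6989/25 = -279.56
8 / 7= 1.14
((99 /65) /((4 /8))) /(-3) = -66/65 = -1.02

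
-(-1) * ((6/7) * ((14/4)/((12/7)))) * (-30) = -52.50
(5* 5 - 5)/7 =20/7 = 2.86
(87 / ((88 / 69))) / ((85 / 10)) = 6003/748 = 8.03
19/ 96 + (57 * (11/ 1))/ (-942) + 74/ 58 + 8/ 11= 7382377/4807968 = 1.54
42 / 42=1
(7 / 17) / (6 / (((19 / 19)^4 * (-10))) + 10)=35/799 = 0.04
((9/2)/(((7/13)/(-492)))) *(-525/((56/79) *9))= 9474075/28 = 338359.82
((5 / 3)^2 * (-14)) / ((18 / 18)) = -350/9 = -38.89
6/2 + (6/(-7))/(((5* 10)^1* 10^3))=524997/175000 = 3.00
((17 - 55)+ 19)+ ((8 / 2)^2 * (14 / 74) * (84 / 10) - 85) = -14536/185 = -78.57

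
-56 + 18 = -38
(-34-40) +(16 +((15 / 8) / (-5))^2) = -3703/64 = -57.86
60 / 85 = 0.71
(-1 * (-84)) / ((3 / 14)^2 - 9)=-9.38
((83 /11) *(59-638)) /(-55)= 48057/605 = 79.43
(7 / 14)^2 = 1/4 = 0.25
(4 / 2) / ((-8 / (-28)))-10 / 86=296/43 = 6.88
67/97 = 0.69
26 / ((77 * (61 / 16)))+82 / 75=416354/352275 = 1.18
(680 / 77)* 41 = 27880/77 = 362.08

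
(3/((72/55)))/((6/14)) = 385/72 = 5.35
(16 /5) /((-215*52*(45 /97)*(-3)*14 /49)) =1358/1886625 = 0.00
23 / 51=0.45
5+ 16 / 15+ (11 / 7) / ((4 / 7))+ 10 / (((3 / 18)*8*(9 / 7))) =293/20 = 14.65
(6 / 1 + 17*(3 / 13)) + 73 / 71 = 10108/923 = 10.95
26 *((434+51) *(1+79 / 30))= 45816.33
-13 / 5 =-2.60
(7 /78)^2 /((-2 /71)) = -3479/12168 = -0.29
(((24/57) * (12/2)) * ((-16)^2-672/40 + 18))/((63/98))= 288064/285 = 1010.75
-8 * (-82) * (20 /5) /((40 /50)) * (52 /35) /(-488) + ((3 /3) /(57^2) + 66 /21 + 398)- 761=-513091400/1387323 = -369.84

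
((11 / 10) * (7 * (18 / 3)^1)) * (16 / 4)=924/5 = 184.80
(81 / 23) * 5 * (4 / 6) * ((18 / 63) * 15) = 8100/161 = 50.31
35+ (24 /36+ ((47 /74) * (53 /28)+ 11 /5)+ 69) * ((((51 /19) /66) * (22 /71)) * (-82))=-40.51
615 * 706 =434190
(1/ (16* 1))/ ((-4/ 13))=-13/64 = -0.20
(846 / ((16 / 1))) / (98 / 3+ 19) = 1269/1240 = 1.02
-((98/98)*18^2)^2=-104976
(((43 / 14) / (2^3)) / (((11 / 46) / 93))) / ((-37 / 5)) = -459885/22792 = -20.18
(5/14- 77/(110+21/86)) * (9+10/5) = -498333/132734 = -3.75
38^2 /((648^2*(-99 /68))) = -6137/2598156 = 0.00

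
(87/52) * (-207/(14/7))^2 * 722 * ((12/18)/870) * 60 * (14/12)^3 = 196507101/208 = 944745.68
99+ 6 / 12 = 199/2 = 99.50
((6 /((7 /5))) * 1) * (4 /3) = 40/7 = 5.71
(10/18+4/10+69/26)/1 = 4223/1170 = 3.61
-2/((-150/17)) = 17/75 = 0.23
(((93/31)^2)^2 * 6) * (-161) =-78246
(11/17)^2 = 121/289 = 0.42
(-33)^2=1089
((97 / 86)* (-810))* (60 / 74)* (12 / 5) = -2828520/1591 = -1777.83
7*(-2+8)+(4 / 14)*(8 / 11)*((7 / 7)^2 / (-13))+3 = 44.98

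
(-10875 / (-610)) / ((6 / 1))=725/244 = 2.97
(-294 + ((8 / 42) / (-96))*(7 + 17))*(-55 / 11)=30875/21 = 1470.24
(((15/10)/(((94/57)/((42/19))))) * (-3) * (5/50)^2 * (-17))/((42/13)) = 5967/18800 = 0.32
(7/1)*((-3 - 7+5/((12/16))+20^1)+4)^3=1668296/27 = 61788.74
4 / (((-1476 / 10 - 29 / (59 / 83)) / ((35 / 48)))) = -10325/666924 = -0.02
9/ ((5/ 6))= 54/5 = 10.80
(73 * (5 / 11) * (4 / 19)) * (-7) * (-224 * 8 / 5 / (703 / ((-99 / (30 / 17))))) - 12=-94204044/66785 = -1410.56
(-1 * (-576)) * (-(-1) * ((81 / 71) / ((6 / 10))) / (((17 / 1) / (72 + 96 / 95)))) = 4703.64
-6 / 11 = -0.55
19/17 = 1.12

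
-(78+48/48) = -79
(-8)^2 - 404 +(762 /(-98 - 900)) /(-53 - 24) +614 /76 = -484614821/1460074 = -331.91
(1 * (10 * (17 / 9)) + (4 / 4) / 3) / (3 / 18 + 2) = 346/39 = 8.87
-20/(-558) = 10/279 = 0.04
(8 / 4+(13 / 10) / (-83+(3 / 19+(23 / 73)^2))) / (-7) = -166239637/586445650 = -0.28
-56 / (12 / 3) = -14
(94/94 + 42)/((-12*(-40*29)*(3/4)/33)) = 473/3480 = 0.14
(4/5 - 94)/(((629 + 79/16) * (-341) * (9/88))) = 59648/14149485 = 0.00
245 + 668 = 913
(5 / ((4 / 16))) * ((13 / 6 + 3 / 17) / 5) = 478/51 = 9.37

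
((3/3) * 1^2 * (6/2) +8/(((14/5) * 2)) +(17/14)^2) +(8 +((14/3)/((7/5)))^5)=20262175/47628 = 425.43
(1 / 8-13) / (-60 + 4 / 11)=1133/5248 = 0.22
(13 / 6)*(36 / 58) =39/29 = 1.34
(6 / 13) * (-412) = -2472/13 = -190.15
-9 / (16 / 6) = -27/8 = -3.38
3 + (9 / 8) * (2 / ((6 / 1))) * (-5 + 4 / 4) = 3/2 = 1.50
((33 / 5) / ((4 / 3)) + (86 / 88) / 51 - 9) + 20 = 89587/5610 = 15.97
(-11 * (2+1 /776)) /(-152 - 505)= 0.03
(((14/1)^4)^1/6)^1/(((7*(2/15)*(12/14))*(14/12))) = 6860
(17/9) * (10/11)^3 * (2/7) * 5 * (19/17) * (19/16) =225625/83853 = 2.69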